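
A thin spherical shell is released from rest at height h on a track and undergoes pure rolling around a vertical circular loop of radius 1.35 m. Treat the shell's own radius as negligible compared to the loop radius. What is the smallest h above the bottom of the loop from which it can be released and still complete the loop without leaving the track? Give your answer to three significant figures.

Here I = (2/3)MR², so the shape factor k = I/(MR²) = 2/3.
At the top of the loop, the minimum-contact condition is Mg = Mv_top²/r, so v_top² = gr.
With ω = v/R, the kinetic energy at speed v is ½(1+k)Mv² = (5/6)Mv².
Energy conservation from release (height h) to the top (height 2r): Mgh = Mg(2r) + (5/6)M·gr.
Thus h_min = 2r + (1+k)r/2 = r(2 + 1.667/2) = 1.35 × 2.833 ≈ 3.83 m.

h_min ≈ 3.83 m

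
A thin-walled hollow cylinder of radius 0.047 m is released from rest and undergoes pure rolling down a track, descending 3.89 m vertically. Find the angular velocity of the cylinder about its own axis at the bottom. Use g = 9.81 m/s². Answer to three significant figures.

The moment of inertia is MR², giving k ≡ I/(MR²) = 1.
Rolling without slipping gives ω = v/R, so the total kinetic energy is ½Mv² + ½Iω² = ½(1+k)Mv² = Mv².
Energy conservation Mgh = ½(1+k)Mv² gives v = √(2gh/(1+k)) = √(2 × 9.81 × 3.89 / 2) = 6.177 m/s.
Then ω = v/R = 6.177 / 0.047 ≈ 131 rad/s.

ω ≈ 131 rad/s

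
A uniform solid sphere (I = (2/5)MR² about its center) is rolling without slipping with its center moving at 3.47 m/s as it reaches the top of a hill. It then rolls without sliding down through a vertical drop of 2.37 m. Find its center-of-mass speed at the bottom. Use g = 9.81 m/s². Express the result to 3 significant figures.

v ≈ 6.73 m/s

For this body I = (2/5)MR², i.e. k = I/(MR²) = 0.4.
The rolling condition ω = v/R makes the rotational term ½I(v/R)² = ½kMv², so KE_total = ½(1+k)Mv² = (7/10)Mv².
Conserving energy between top and bottom: (7/10)Mv² = (7/10)Mv₀² + Mgh, hence v² = v₀² + 2gh/(1+k).
v = √(3.47² + 2×9.81×2.37/1.4) = √45.25 ≈ 6.73 m/s.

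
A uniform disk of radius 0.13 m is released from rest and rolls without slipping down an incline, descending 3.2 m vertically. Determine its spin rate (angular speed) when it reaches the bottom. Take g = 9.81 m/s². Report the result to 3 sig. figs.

Here I = (1/2)MR², so the shape factor k = I/(MR²) = 0.5.
Rolling without slipping gives ω = v/R, so the total kinetic energy is ½Mv² + ½Iω² = ½(1+k)Mv² = (3/4)Mv².
Energy conservation Mgh = ½(1+k)Mv² gives v = √(2gh/(1+k)) = √(2 × 9.81 × 3.2 / 1.5) = 6.47 m/s.
The angular speed follows from ω = v/R = 6.47/0.13 ≈ 49.8 rad/s.

ω ≈ 49.8 rad/s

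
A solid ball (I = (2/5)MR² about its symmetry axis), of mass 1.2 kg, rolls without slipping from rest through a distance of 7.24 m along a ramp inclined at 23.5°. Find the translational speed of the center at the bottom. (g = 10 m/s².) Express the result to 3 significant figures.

v ≈ 6.42 m/s

The moment of inertia is (2/5)MR², giving k ≡ I/(MR²) = 0.4.
Rolling without slipping gives ω = v/R, so the total kinetic energy is ½Mv² + ½Iω² = ½(1+k)Mv² = (7/10)Mv².
The vertical drop is h = L sinθ = 7.24 × sin23.5° = 2.887 m.
Setting Mgh = (7/10)Mv² gives v = √(2gh/(1+k)) = √(2·10·2.887/1.4) ≈ 6.42 m/s.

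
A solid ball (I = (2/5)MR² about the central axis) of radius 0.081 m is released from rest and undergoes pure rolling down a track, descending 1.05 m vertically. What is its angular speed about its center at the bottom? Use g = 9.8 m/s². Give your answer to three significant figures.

ω ≈ 47.3 rad/s

For this body I = (2/5)MR², i.e. k = I/(MR²) = 0.4.
The rolling condition ω = v/R makes the rotational term ½I(v/R)² = ½kMv², so KE_total = ½(1+k)Mv² = (7/10)Mv².
Energy conservation Mgh = ½(1+k)Mv² gives v = √(2gh/(1+k)) = √(2 × 9.8 × 1.05 / 1.4) = 3.834 m/s.
The angular speed follows from ω = v/R = 3.834/0.081 ≈ 47.3 rad/s.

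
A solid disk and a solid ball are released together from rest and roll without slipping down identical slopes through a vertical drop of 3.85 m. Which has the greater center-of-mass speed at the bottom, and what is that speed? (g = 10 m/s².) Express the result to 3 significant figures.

the solid ball, at v ≈ 7.42 m/s

For rolling without slipping, Mgh = ½(1+k)Mv² where k = I/(MR²), so v = √(2gh/(1+k)).
Solid disk: k = 0.5, giving v = √(2×10×3.85/1.5) = 7.165 m/s.
Solid ball: k = 0.4, giving v = √(2×10×3.85/1.4) = 7.416 m/s.
The smaller k wins: the solid ball, at ≈ 7.42 m/s.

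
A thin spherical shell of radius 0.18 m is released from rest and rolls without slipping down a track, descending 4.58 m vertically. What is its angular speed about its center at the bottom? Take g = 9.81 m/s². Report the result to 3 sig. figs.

Here I = (2/3)MR², so the shape factor k = I/(MR²) = 2/3.
Pure rolling means v = ωR; then KE = ½Mv² + ½I(v/R)² = ½(1+k)Mv² = (5/6)Mv².
Energy conservation Mgh = ½(1+k)Mv² gives v = √(2gh/(1+k)) = √(2 × 9.81 × 4.58 / 1.667) = 7.343 m/s.
The angular speed follows from ω = v/R = 7.343/0.18 ≈ 40.8 rad/s.

ω ≈ 40.8 rad/s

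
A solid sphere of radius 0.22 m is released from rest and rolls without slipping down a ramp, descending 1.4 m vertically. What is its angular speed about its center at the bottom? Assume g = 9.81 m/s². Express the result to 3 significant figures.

ω ≈ 20.1 rad/s

With I = (2/5)MR², the ratio k = I/(MR²) is 0.4.
Rolling without slipping gives ω = v/R, so the total kinetic energy is ½Mv² + ½Iω² = ½(1+k)Mv² = (7/10)Mv².
Energy conservation Mgh = ½(1+k)Mv² gives v = √(2gh/(1+k)) = √(2 × 9.81 × 1.4 / 1.4) = 4.429 m/s.
Then ω = v/R = 4.429 / 0.22 ≈ 20.1 rad/s.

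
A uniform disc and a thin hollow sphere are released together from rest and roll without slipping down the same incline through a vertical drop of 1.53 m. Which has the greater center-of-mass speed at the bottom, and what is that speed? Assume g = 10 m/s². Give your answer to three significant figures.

For rolling without slipping, Mgh = ½(1+k)Mv² where k = I/(MR²), so v = √(2gh/(1+k)).
Uniform disc: k = 0.5, giving v = √(2×10×1.53/1.5) = 4.517 m/s.
Thin hollow sphere: k = 2/3, giving v = √(2×10×1.53/1.667) = 4.285 m/s.
The smaller k wins: the uniform disc, at ≈ 4.52 m/s.

the uniform disc, at v ≈ 4.52 m/s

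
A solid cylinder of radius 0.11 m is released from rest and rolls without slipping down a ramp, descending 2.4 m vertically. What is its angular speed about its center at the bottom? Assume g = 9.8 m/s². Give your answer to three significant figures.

ω ≈ 50.9 rad/s

For this body I = (1/2)MR², i.e. k = I/(MR²) = 0.5.
Pure rolling means v = ωR; then KE = ½Mv² + ½I(v/R)² = ½(1+k)Mv² = (3/4)Mv².
Energy conservation Mgh = ½(1+k)Mv² gives v = √(2gh/(1+k)) = √(2 × 9.8 × 2.4 / 1.5) = 5.6 m/s.
Then ω = v/R = 5.6 / 0.11 ≈ 50.9 rad/s.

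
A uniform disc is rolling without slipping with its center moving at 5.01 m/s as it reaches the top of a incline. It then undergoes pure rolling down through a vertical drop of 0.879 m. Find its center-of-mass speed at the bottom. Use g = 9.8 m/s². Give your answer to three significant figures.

v ≈ 6.05 m/s

The moment of inertia is (1/2)MR², giving k ≡ I/(MR²) = 0.5.
The rolling condition ω = v/R makes the rotational term ½I(v/R)² = ½kMv², so KE_total = ½(1+k)Mv² = (3/4)Mv².
Conserving energy between top and bottom: (3/4)Mv² = (3/4)Mv₀² + Mgh, hence v² = v₀² + 2gh/(1+k).
v = √(5.01² + 2×9.8×0.879/1.5) = √36.59 ≈ 6.05 m/s.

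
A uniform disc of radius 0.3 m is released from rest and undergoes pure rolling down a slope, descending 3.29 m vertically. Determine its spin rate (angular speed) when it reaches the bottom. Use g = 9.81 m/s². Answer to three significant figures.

ω ≈ 21.9 rad/s

For this body I = (1/2)MR², i.e. k = I/(MR²) = 0.5.
Rolling without slipping gives ω = v/R, so the total kinetic energy is ½Mv² + ½Iω² = ½(1+k)Mv² = (3/4)Mv².
Energy conservation Mgh = ½(1+k)Mv² gives v = √(2gh/(1+k)) = √(2 × 9.81 × 3.29 / 1.5) = 6.56 m/s.
The angular speed follows from ω = v/R = 6.56/0.3 ≈ 21.9 rad/s.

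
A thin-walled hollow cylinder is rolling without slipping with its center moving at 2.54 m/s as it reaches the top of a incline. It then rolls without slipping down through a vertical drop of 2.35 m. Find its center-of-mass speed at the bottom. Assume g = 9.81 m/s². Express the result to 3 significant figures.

v ≈ 5.43 m/s

With I = MR², the ratio k = I/(MR²) is 1.
Pure rolling means v = ωR; then KE = ½Mv² + ½I(v/R)² = ½(1+k)Mv² = Mv².
Energy conservation: Mv₀² + Mgh = Mv², so v² = v₀² + 2gh/(1+k).
v = √(2.54² + 2×9.81×2.35/2) = √29.51 ≈ 5.43 m/s.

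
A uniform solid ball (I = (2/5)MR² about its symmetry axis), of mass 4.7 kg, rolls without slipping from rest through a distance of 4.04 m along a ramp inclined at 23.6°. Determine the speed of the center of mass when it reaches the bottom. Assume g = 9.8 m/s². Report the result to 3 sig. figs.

v ≈ 4.76 m/s

The moment of inertia is (2/5)MR², giving k ≡ I/(MR²) = 0.4.
Since it rolls without slipping, ω = v/R and KE = ½Mv² + ½Iω² = ½(1+k)Mv² = (7/10)Mv².
The vertical drop is h = L sinθ = 4.04 × sin23.6° = 1.617 m.
Energy conservation: Mgh = (7/10)Mv², so v = √(2gh/(1+k)) = √(2 × 9.8 × 1.617 / 1.4) ≈ 4.76 m/s.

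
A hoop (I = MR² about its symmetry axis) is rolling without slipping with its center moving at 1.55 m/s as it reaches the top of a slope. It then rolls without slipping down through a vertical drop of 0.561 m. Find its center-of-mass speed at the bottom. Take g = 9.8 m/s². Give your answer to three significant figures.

The moment of inertia is MR², giving k ≡ I/(MR²) = 1.
Since it rolls without slipping, ω = v/R and KE = ½Mv² + ½Iω² = ½(1+k)Mv² = Mv².
Energy conservation: Mv₀² + Mgh = Mv², so v² = v₀² + 2gh/(1+k).
v = √(1.55² + 2×9.8×0.561/2) = √7.9 ≈ 2.81 m/s.

v ≈ 2.81 m/s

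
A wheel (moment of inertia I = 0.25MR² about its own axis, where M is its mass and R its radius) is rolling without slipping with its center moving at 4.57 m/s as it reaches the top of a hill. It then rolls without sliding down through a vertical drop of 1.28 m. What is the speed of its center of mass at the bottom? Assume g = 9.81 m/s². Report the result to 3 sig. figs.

v ≈ 6.40 m/s

Here I = 0.25MR², so the shape factor k = I/(MR²) = 0.25.
The rolling condition ω = v/R makes the rotational term ½I(v/R)² = ½kMv², so KE_total = ½(1+k)Mv² = (5/8)Mv².
Energy conservation: (5/8)Mv₀² + Mgh = (5/8)Mv², so v² = v₀² + 2gh/(1+k).
v = √(4.57² + 2×9.81×1.28/1.25) = √40.98 ≈ 6.40 m/s.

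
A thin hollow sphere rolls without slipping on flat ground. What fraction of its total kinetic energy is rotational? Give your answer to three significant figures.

fraction ≈ 0.400

Here I = (2/3)MR², so the shape factor k = I/(MR²) = 2/3.
Since ω = v/R, the translational part is ½Mv² and the rotational part is ½I(v/R)² = ½kMv²; the total is ½(1+k)Mv².
The rotational fraction is therefore k/(1+k) = (2/3)/1.667 ≈ 0.400.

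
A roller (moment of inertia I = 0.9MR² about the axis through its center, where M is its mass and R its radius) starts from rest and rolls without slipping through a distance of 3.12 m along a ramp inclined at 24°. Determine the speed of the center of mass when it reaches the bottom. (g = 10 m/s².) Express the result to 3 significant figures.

v ≈ 3.65 m/s

For this body I = 0.9MR², i.e. k = I/(MR²) = 0.9.
Pure rolling means v = ωR; then KE = ½Mv² + ½I(v/R)² = ½(1+k)Mv² = (19/20)Mv².
The vertical drop is h = L sinθ = 3.12 × sin24° = 1.269 m.
Setting Mgh = (19/20)Mv² gives v = √(2gh/(1+k)) = √(2·10·1.269/1.9) ≈ 3.65 m/s.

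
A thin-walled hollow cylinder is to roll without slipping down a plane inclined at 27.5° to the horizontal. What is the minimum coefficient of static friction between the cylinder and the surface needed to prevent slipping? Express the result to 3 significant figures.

With I = MR², the ratio k = I/(MR²) is 1.
Newton's second law down the slope: Mg sinθ − f = Ma. The torque equation fR = Iα (with α = a/R) gives f = kMa.
These give a = g sinθ/(1+k) and the required friction f = kMg sinθ/(1+k).
With N = Mg cosθ, the no-slip condition f ≤ μN gives μ_min = f/N = k tanθ/(1+k).
μ_min = 1 × tan27.5° / 2 ≈ 0.260.

μ_min ≈ 0.260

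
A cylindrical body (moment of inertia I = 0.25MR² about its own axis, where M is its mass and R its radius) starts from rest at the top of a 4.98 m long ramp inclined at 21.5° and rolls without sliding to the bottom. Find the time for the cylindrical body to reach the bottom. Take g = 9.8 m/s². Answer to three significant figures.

t ≈ 1.86 s

With I = 0.25MR², the ratio k = I/(MR²) is 0.25.
Newton's second law down the slope: Mg sinθ − f = Ma. The torque equation fR = Iα (with α = a/R) gives f = kMa.
Hence a = g sinθ/(1+k) = 9.8×sin21.5°/1.25 = 2.873 m/s².
With constant a from rest, t = √(2L/a) = √(2·4.98/2.873) ≈ 1.86 s.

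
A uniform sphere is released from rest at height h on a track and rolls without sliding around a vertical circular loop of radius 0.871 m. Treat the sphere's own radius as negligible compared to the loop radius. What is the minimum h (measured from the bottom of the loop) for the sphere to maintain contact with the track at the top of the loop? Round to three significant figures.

h_min ≈ 2.35 m

With I = (2/5)MR², the ratio k = I/(MR²) is 0.4.
At the top, contact is just lost when gravity alone supplies the centripetal force: Mg = Mv_top²/r, i.e. v_top² = gr.
With ω = v/R, the kinetic energy at speed v is ½(1+k)Mv² = (7/10)Mv².
Energy conservation from release (height h) to the top (height 2r): Mgh = Mg(2r) + (7/10)M·gr.
Thus h_min = 2r + (1+k)r/2 = r(2 + 1.4/2) = 0.871 × 2.7 ≈ 2.35 m.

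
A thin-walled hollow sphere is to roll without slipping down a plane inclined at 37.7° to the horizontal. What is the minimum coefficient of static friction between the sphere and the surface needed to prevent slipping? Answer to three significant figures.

μ_min ≈ 0.309

The moment of inertia is (2/3)MR², giving k ≡ I/(MR²) = 2/3.
Along the incline Mg sinθ − f = Ma, and torque about the center fR = Iα = kMR²(a/R) gives f = kMa.
These give a = g sinθ/(1+k) and the required friction f = kMg sinθ/(1+k).
The normal force is N = Mg cosθ, so μ_min = f/N = k tanθ/(1+k).
μ_min = (2/3) × tan37.7° / 1.667 ≈ 0.309.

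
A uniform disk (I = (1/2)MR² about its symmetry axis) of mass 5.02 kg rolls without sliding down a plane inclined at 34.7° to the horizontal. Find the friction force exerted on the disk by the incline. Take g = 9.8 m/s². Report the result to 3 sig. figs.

f ≈ 9.34 N

The moment of inertia is (1/2)MR², giving k ≡ I/(MR²) = 0.5.
Along the incline Mg sinθ − f = Ma, and torque about the center fR = Iα = kMR²(a/R) gives f = kMa.
Combining, a = g sinθ/(1+k) and f = kMa = kMg sinθ/(1+k).
f = 0.5 × 5.02 × 9.8 × sin34.7° / 1.5 ≈ 9.34 N.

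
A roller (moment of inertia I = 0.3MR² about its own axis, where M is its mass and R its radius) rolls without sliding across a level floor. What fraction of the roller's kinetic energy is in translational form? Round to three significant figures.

The moment of inertia is 0.3MR², giving k ≡ I/(MR²) = 0.3.
With ω = v/R, KE_trans = ½Mv² and KE_rot = ½Iω² = ½kMv², so KE_total = ½(1+k)Mv².
The translational fraction is therefore 1/(1+k) = 1/1.3 ≈ 0.769.

fraction ≈ 0.769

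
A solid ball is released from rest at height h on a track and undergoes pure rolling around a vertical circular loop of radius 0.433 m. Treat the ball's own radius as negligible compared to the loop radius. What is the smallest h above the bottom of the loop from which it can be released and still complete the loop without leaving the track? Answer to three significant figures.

h_min ≈ 1.17 m

The moment of inertia is (2/5)MR², giving k ≡ I/(MR²) = 0.4.
At the top, contact is just lost when gravity alone supplies the centripetal force: Mg = Mv_top²/r, i.e. v_top² = gr.
With ω = v/R, the kinetic energy at speed v is ½(1+k)Mv² = (7/10)Mv².
Energy conservation from release (height h) to the top (height 2r): Mgh = Mg(2r) + (7/10)M·gr.
Thus h_min = 2r + (1+k)r/2 = r(2 + 1.4/2) = 0.433 × 2.7 ≈ 1.17 m.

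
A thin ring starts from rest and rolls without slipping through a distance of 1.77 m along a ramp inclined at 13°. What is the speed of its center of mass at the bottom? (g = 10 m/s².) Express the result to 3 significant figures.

For this body I = MR², i.e. k = I/(MR²) = 1.
Rolling without slipping gives ω = v/R, so the total kinetic energy is ½Mv² + ½Iω² = ½(1+k)Mv² = Mv².
The vertical drop is h = L sinθ = 1.77 × sin13° = 0.3982 m.
Energy conservation: Mgh = Mv², so v = √(2gh/(1+k)) = √(2 × 10 × 0.3982 / 2) ≈ 2.00 m/s.

v ≈ 2.00 m/s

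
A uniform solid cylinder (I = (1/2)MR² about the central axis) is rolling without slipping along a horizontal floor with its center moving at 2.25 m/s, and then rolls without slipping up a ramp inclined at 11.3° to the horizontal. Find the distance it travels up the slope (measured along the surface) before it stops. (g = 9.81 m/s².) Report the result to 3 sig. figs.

d ≈ 1.98 m

With I = (1/2)MR², the ratio k = I/(MR²) is 0.5.
Rolling without slipping gives ω = v/R, so the total kinetic energy is ½Mv² + ½Iω² = ½(1+k)Mv² = (3/4)Mv².
Setting this equal to Mgh gives the vertical rise h = (1+k)v₀²/(2g) = 1.5×2.25²/(2×9.81) = 0.387 m.
The distance along the slope is d = h/sinθ = 0.387/sin11.3° ≈ 1.98 m.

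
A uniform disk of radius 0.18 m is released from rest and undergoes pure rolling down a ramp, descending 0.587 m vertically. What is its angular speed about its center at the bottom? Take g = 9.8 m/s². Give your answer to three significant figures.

ω ≈ 15.4 rad/s

For this body I = (1/2)MR², i.e. k = I/(MR²) = 0.5.
Pure rolling means v = ωR; then KE = ½Mv² + ½I(v/R)² = ½(1+k)Mv² = (3/4)Mv².
Energy conservation Mgh = ½(1+k)Mv² gives v = √(2gh/(1+k)) = √(2 × 9.8 × 0.587 / 1.5) = 2.77 m/s.
Then ω = v/R = 2.77 / 0.18 ≈ 15.4 rad/s.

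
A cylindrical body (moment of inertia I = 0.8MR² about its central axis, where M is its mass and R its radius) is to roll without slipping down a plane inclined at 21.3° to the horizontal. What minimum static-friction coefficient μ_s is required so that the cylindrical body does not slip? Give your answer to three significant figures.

Here I = 0.8MR², so the shape factor k = I/(MR²) = 0.8.
Newton's second law down the slope: Mg sinθ − f = Ma. The torque equation fR = Iα (with α = a/R) gives f = kMa.
These give a = g sinθ/(1+k) and the required friction f = kMg sinθ/(1+k).
The normal force is N = Mg cosθ, so μ_min = f/N = k tanθ/(1+k).
μ_min = 0.8 × tan21.3° / 1.8 ≈ 0.173.

μ_min ≈ 0.173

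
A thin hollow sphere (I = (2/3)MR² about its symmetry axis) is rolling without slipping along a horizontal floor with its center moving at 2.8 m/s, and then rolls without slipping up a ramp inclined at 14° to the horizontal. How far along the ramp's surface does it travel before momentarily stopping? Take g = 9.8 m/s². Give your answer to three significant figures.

For this body I = (2/3)MR², i.e. k = I/(MR²) = 2/3.
Rolling without slipping gives ω = v/R, so the total kinetic energy is ½Mv² + ½Iω² = ½(1+k)Mv² = (5/6)Mv².
Setting this equal to Mgh gives the vertical rise h = (1+k)v₀²/(2g) = 1.667×2.8²/(2×9.8) = 0.6667 m.
The distance along the slope is d = h/sinθ = 0.6667/sin14° ≈ 2.76 m.

d ≈ 2.76 m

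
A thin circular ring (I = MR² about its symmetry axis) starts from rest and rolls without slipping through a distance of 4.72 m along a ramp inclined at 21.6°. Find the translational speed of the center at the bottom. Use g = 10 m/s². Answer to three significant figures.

v ≈ 4.17 m/s

Here I = MR², so the shape factor k = I/(MR²) = 1.
Rolling without slipping gives ω = v/R, so the total kinetic energy is ½Mv² + ½Iω² = ½(1+k)Mv² = Mv².
The vertical drop is h = L sinθ = 4.72 × sin21.6° = 1.738 m.
Setting Mgh = Mv² gives v = √(2gh/(1+k)) = √(2·10·1.738/2) ≈ 4.17 m/s.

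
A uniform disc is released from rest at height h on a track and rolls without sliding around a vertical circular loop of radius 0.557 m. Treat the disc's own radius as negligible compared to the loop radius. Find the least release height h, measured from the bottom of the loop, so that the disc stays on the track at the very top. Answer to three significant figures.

For this body I = (1/2)MR², i.e. k = I/(MR²) = 0.5.
At the top of the loop, the minimum-contact condition is Mg = Mv_top²/r, so v_top² = gr.
With ω = v/R, the kinetic energy at speed v is ½(1+k)Mv² = (3/4)Mv².
Energy conservation from release (height h) to the top (height 2r): Mgh = Mg(2r) + (3/4)M·gr.
Thus h_min = 2r + (1+k)r/2 = r(2 + 1.5/2) = 0.557 × 2.75 ≈ 1.53 m.

h_min ≈ 1.53 m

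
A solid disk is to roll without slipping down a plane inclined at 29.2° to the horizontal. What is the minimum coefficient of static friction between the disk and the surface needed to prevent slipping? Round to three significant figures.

With I = (1/2)MR², the ratio k = I/(MR²) is 0.5.
Along the incline Mg sinθ − f = Ma, and torque about the center fR = Iα = kMR²(a/R) gives f = kMa.
These give a = g sinθ/(1+k) and the required friction f = kMg sinθ/(1+k).
With N = Mg cosθ, the no-slip condition f ≤ μN gives μ_min = f/N = k tanθ/(1+k).
μ_min = 0.5 × tan29.2° / 1.5 ≈ 0.186.

μ_min ≈ 0.186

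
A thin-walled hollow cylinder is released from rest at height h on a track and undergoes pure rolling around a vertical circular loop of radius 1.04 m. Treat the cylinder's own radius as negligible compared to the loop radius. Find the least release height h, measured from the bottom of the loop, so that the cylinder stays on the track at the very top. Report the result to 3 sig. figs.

h_min ≈ 3.12 m

With I = MR², the ratio k = I/(MR²) is 1.
At the top of the loop, the minimum-contact condition is Mg = Mv_top²/r, so v_top² = gr.
With ω = v/R, the kinetic energy at speed v is ½(1+k)Mv² = Mv².
Energy conservation from release (height h) to the top (height 2r): Mgh = Mg(2r) + M·gr.
Thus h_min = 2r + (1+k)r/2 = r(2 + 2/2) = 1.04 × 3 ≈ 3.12 m.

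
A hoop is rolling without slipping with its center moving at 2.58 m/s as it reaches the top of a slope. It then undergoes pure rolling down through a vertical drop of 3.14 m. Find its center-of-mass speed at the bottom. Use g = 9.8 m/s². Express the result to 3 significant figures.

v ≈ 6.12 m/s

With I = MR², the ratio k = I/(MR²) is 1.
Pure rolling means v = ωR; then KE = ½Mv² + ½I(v/R)² = ½(1+k)Mv² = Mv².
Energy conservation: Mv₀² + Mgh = Mv², so v² = v₀² + 2gh/(1+k).
v = √(2.58² + 2×9.8×3.14/2) = √37.43 ≈ 6.12 m/s.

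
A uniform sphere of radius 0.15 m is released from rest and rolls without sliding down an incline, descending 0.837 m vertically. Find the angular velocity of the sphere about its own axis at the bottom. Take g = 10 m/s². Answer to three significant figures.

ω ≈ 23.1 rad/s

The moment of inertia is (2/5)MR², giving k ≡ I/(MR²) = 0.4.
Rolling without slipping gives ω = v/R, so the total kinetic energy is ½Mv² + ½Iω² = ½(1+k)Mv² = (7/10)Mv².
Energy conservation Mgh = ½(1+k)Mv² gives v = √(2gh/(1+k)) = √(2 × 10 × 0.837 / 1.4) = 3.458 m/s.
Then ω = v/R = 3.458 / 0.15 ≈ 23.1 rad/s.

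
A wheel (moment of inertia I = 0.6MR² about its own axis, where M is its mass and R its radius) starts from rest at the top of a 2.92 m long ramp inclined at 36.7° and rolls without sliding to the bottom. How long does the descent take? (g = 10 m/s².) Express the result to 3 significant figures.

Here I = 0.6MR², so the shape factor k = I/(MR²) = 0.6.
Along the incline Mg sinθ − f = Ma, and torque about the center fR = Iα = kMR²(a/R) gives f = kMa.
Hence a = g sinθ/(1+k) = 10×sin36.7°/1.6 = 3.735 m/s².
Starting from rest, L = ½at², so t = √(2L/a) = √(2×2.92/3.735) ≈ 1.25 s.

t ≈ 1.25 s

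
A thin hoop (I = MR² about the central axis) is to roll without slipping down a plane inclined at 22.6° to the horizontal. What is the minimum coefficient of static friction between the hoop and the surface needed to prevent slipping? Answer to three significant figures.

μ_min ≈ 0.208

The moment of inertia is MR², giving k ≡ I/(MR²) = 1.
Along the incline Mg sinθ − f = Ma, and torque about the center fR = Iα = kMR²(a/R) gives f = kMa.
These give a = g sinθ/(1+k) and the required friction f = kMg sinθ/(1+k).
With N = Mg cosθ, the no-slip condition f ≤ μN gives μ_min = f/N = k tanθ/(1+k).
μ_min = 1 × tan22.6° / 2 ≈ 0.208.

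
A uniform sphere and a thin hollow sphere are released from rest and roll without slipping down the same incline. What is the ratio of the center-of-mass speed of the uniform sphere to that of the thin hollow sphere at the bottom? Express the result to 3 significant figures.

v_ratio ≈ 1.09

Each satisfies Mgh = ½(1+k)Mv² with k = I/(MR²), so v ∝ 1/√(1+k).
For the uniform sphere k = 0.4; for the thin hollow sphere k = 2/3.
v₁/v₂ = √((1+k₂)/(1+k₁)) = √(1.667/1.4) ≈ 1.09.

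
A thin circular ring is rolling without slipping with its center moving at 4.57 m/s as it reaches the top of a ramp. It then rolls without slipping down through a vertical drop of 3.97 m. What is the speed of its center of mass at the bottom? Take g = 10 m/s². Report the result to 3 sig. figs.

v ≈ 7.78 m/s

The moment of inertia is MR², giving k ≡ I/(MR²) = 1.
Rolling without slipping gives ω = v/R, so the total kinetic energy is ½Mv² + ½Iω² = ½(1+k)Mv² = Mv².
Conserving energy between top and bottom: Mv² = Mv₀² + Mgh, hence v² = v₀² + 2gh/(1+k).
v = √(4.57² + 2×10×3.97/2) = √60.58 ≈ 7.78 m/s.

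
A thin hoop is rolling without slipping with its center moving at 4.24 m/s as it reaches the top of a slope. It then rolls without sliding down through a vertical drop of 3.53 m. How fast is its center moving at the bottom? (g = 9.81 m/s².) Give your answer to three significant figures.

v ≈ 7.25 m/s

Here I = MR², so the shape factor k = I/(MR²) = 1.
Pure rolling means v = ωR; then KE = ½Mv² + ½I(v/R)² = ½(1+k)Mv² = Mv².
Conserving energy between top and bottom: Mv² = Mv₀² + Mgh, hence v² = v₀² + 2gh/(1+k).
v = √(4.24² + 2×9.81×3.53/2) = √52.61 ≈ 7.25 m/s.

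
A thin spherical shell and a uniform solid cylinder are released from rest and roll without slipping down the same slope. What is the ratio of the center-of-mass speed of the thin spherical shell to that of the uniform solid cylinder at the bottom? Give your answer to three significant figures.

Each satisfies Mgh = ½(1+k)Mv² with k = I/(MR²), so v ∝ 1/√(1+k).
For the thin spherical shell k = 2/3; for the uniform solid cylinder k = 0.5.
v₁/v₂ = √((1+k₂)/(1+k₁)) = √(1.5/1.667) ≈ 0.949.

v_ratio ≈ 0.949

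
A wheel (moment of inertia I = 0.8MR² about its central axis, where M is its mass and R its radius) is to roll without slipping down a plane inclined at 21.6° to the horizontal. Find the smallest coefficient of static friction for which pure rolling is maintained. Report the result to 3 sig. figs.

The moment of inertia is 0.8MR², giving k ≡ I/(MR²) = 0.8.
Newton's second law down the slope: Mg sinθ − f = Ma. The torque equation fR = Iα (with α = a/R) gives f = kMa.
These give a = g sinθ/(1+k) and the required friction f = kMg sinθ/(1+k).
With N = Mg cosθ, the no-slip condition f ≤ μN gives μ_min = f/N = k tanθ/(1+k).
μ_min = 0.8 × tan21.6° / 1.8 ≈ 0.176.

μ_min ≈ 0.176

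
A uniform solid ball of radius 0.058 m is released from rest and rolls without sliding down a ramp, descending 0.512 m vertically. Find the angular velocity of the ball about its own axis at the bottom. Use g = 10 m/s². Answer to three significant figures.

ω ≈ 46.6 rad/s

Here I = (2/5)MR², so the shape factor k = I/(MR²) = 0.4.
Pure rolling means v = ωR; then KE = ½Mv² + ½I(v/R)² = ½(1+k)Mv² = (7/10)Mv².
Energy conservation Mgh = ½(1+k)Mv² gives v = √(2gh/(1+k)) = √(2 × 10 × 0.512 / 1.4) = 2.704 m/s.
Then ω = v/R = 2.704 / 0.058 ≈ 46.6 rad/s.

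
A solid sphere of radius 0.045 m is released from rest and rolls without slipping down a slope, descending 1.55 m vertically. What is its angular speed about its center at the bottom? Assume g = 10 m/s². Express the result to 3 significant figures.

ω ≈ 105 rad/s

For this body I = (2/5)MR², i.e. k = I/(MR²) = 0.4.
Since it rolls without slipping, ω = v/R and KE = ½Mv² + ½Iω² = ½(1+k)Mv² = (7/10)Mv².
Energy conservation Mgh = ½(1+k)Mv² gives v = √(2gh/(1+k)) = √(2 × 10 × 1.55 / 1.4) = 4.706 m/s.
The angular speed follows from ω = v/R = 4.706/0.045 ≈ 105 rad/s.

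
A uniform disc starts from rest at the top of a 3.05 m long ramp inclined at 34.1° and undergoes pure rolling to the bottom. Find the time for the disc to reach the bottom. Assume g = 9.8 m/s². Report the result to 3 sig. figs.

t ≈ 1.29 s

With I = (1/2)MR², the ratio k = I/(MR²) is 0.5.
Newton's second law down the slope: Mg sinθ − f = Ma. The torque equation fR = Iα (with α = a/R) gives f = kMa.
Hence a = g sinθ/(1+k) = 9.8×sin34.1°/1.5 = 3.663 m/s².
Starting from rest, L = ½at², so t = √(2L/a) = √(2×3.05/3.663) ≈ 1.29 s.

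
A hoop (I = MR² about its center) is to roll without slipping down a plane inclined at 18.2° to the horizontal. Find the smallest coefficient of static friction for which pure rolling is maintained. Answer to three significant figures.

μ_min ≈ 0.164

For this body I = MR², i.e. k = I/(MR²) = 1.
Newton's second law down the slope: Mg sinθ − f = Ma. The torque equation fR = Iα (with α = a/R) gives f = kMa.
These give a = g sinθ/(1+k) and the required friction f = kMg sinθ/(1+k).
With N = Mg cosθ, the no-slip condition f ≤ μN gives μ_min = f/N = k tanθ/(1+k).
μ_min = 1 × tan18.2° / 2 ≈ 0.164.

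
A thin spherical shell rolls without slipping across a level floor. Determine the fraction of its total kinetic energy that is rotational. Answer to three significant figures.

The moment of inertia is (2/3)MR², giving k ≡ I/(MR²) = 2/3.
With ω = v/R, KE_trans = ½Mv² and KE_rot = ½Iω² = ½kMv², so KE_total = ½(1+k)Mv².
The rotational fraction is therefore k/(1+k) = (2/3)/1.667 ≈ 0.400.

fraction ≈ 0.400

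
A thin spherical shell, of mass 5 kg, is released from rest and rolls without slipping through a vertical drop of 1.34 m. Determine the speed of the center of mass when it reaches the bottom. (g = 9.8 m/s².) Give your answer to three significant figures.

v ≈ 3.97 m/s

The moment of inertia is (2/3)MR², giving k ≡ I/(MR²) = 2/3.
Pure rolling means v = ωR; then KE = ½Mv² + ½I(v/R)² = ½(1+k)Mv² = (5/6)Mv².
Energy conservation: Mgh = (5/6)Mv², so v = √(2gh/(1+k)) = √(2 × 9.8 × 1.34 / 1.667) ≈ 3.97 m/s.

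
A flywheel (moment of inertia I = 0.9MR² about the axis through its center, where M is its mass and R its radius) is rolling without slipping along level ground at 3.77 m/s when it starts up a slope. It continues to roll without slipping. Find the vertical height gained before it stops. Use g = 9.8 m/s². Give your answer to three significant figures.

h ≈ 1.38 m

With I = 0.9MR², the ratio k = I/(MR²) is 0.9.
The rolling condition ω = v/R makes the rotational term ½I(v/R)² = ½kMv², so KE_total = ½(1+k)Mv² = (19/20)Mv².
At the top the kinetic energy is zero, so (19/20)Mv₀² = Mgh.
Thus h = (1+k)v₀²/(2g) = 1.9 × 3.77² / (2 × 9.8) ≈ 1.38 m.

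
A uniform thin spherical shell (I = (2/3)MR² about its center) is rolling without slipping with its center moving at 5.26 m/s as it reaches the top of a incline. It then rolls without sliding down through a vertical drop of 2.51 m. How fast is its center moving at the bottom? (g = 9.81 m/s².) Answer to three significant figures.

With I = (2/3)MR², the ratio k = I/(MR²) is 2/3.
Pure rolling means v = ωR; then KE = ½Mv² + ½I(v/R)² = ½(1+k)Mv² = (5/6)Mv².
Energy conservation: (5/6)Mv₀² + Mgh = (5/6)Mv², so v² = v₀² + 2gh/(1+k).
v = √(5.26² + 2×9.81×2.51/1.667) = √57.22 ≈ 7.56 m/s.

v ≈ 7.56 m/s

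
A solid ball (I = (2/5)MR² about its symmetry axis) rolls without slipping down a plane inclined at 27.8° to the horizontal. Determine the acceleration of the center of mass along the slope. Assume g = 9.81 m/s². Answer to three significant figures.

a ≈ 3.27 m/s²

Here I = (2/5)MR², so the shape factor k = I/(MR²) = 0.4.
Newton's second law down the slope: Mg sinθ − f = Ma. The torque equation fR = Iα (with α = a/R) gives f = kMa.
Eliminating f: Mg sinθ = (1+k)Ma, so a = g sinθ/(1+k) = 9.81 × sin27.8° / 1.4 ≈ 3.27 m/s².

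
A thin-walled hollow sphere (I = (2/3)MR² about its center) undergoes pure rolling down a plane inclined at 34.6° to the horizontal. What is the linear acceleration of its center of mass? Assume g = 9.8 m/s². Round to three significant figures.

a ≈ 3.34 m/s²

Here I = (2/3)MR², so the shape factor k = I/(MR²) = 2/3.
Along the incline Mg sinθ − f = Ma, and torque about the center fR = Iα = kMR²(a/R) gives f = kMa.
Eliminating f: Mg sinθ = (1+k)Ma, so a = g sinθ/(1+k) = 9.8 × sin34.6° / 1.667 ≈ 3.34 m/s².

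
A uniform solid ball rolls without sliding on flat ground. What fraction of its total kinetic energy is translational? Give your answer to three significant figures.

fraction ≈ 0.714

For this body I = (2/5)MR², i.e. k = I/(MR²) = 0.4.
With ω = v/R, KE_trans = ½Mv² and KE_rot = ½Iω² = ½kMv², so KE_total = ½(1+k)Mv².
The translational fraction is therefore 1/(1+k) = 1/1.4 ≈ 0.714.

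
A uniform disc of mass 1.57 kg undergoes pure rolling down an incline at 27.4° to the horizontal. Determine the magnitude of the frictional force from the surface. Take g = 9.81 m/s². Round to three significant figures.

For this body I = (1/2)MR², i.e. k = I/(MR²) = 0.5.
Translational: Mg sinθ − f = Ma. Rotational about the CM: fR = Iα = kMRa, so f = kMa.
Combining, a = g sinθ/(1+k) and f = kMa = kMg sinθ/(1+k).
f = 0.5 × 1.57 × 9.81 × sin27.4° / 1.5 ≈ 2.36 N.

f ≈ 2.36 N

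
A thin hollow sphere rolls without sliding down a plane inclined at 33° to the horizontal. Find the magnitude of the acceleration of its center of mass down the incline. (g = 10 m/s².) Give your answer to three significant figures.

a ≈ 3.27 m/s²

Here I = (2/3)MR², so the shape factor k = I/(MR²) = 2/3.
Along the incline Mg sinθ − f = Ma, and torque about the center fR = Iα = kMR²(a/R) gives f = kMa.
Eliminating f: Mg sinθ = (1+k)Ma, so a = g sinθ/(1+k) = 10 × sin33° / 1.667 ≈ 3.27 m/s².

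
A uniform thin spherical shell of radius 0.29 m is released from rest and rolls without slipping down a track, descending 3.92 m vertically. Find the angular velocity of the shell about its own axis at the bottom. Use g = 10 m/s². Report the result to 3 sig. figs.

ω ≈ 23.7 rad/s

The moment of inertia is (2/3)MR², giving k ≡ I/(MR²) = 2/3.
Since it rolls without slipping, ω = v/R and KE = ½Mv² + ½Iω² = ½(1+k)Mv² = (5/6)Mv².
Energy conservation Mgh = ½(1+k)Mv² gives v = √(2gh/(1+k)) = √(2 × 10 × 3.92 / 1.667) = 6.859 m/s.
The angular speed follows from ω = v/R = 6.859/0.29 ≈ 23.7 rad/s.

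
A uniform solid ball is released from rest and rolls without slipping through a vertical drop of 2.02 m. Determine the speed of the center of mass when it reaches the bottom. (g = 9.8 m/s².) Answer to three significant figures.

The moment of inertia is (2/5)MR², giving k ≡ I/(MR²) = 0.4.
The rolling condition ω = v/R makes the rotational term ½I(v/R)² = ½kMv², so KE_total = ½(1+k)Mv² = (7/10)Mv².
Energy conservation: Mgh = (7/10)Mv², so v = √(2gh/(1+k)) = √(2 × 9.8 × 2.02 / 1.4) ≈ 5.32 m/s.

v ≈ 5.32 m/s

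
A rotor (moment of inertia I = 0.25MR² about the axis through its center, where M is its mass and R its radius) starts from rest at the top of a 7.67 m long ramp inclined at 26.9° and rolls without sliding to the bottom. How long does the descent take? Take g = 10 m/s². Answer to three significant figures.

With I = 0.25MR², the ratio k = I/(MR²) is 0.25.
Newton's second law down the slope: Mg sinθ − f = Ma. The torque equation fR = Iα (with α = a/R) gives f = kMa.
Hence a = g sinθ/(1+k) = 10×sin26.9°/1.25 = 3.619 m/s².
Starting from rest, L = ½at², so t = √(2L/a) = √(2×7.67/3.619) ≈ 2.06 s.

t ≈ 2.06 s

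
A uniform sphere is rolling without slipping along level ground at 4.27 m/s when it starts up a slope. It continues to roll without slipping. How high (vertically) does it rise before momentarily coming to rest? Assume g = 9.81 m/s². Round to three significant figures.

h ≈ 1.30 m

For this body I = (2/5)MR², i.e. k = I/(MR²) = 0.4.
The rolling condition ω = v/R makes the rotational term ½I(v/R)² = ½kMv², so KE_total = ½(1+k)Mv² = (7/10)Mv².
All of this converts to potential energy at the highest point: (7/10)Mv₀² = Mgh.
Thus h = (1+k)v₀²/(2g) = 1.4 × 4.27² / (2 × 9.81) ≈ 1.30 m.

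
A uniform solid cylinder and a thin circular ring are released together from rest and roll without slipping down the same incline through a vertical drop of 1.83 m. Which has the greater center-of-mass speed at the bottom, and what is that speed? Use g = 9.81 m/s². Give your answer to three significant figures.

the uniform solid cylinder, at v ≈ 4.89 m/s

For rolling without slipping, Mgh = ½(1+k)Mv² where k = I/(MR²), so v = √(2gh/(1+k)).
Uniform solid cylinder: k = 0.5, giving v = √(2×9.81×1.83/1.5) = 4.892 m/s.
Thin circular ring: k = 1, giving v = √(2×9.81×1.83/2) = 4.237 m/s.
The smaller k wins: the uniform solid cylinder, at ≈ 4.89 m/s.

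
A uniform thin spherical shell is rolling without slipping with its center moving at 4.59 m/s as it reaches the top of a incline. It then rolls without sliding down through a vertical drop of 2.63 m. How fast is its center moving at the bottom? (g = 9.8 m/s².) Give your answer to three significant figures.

v ≈ 7.21 m/s

With I = (2/3)MR², the ratio k = I/(MR²) is 2/3.
Pure rolling means v = ωR; then KE = ½Mv² + ½I(v/R)² = ½(1+k)Mv² = (5/6)Mv².
Conserving energy between top and bottom: (5/6)Mv² = (5/6)Mv₀² + Mgh, hence v² = v₀² + 2gh/(1+k).
v = √(4.59² + 2×9.8×2.63/1.667) = √52 ≈ 7.21 m/s.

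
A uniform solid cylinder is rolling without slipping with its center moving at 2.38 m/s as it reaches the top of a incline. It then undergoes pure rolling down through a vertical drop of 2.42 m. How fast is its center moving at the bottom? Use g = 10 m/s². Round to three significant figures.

With I = (1/2)MR², the ratio k = I/(MR²) is 0.5.
Since it rolls without slipping, ω = v/R and KE = ½Mv² + ½Iω² = ½(1+k)Mv² = (3/4)Mv².
Conserving energy between top and bottom: (3/4)Mv² = (3/4)Mv₀² + Mgh, hence v² = v₀² + 2gh/(1+k).
v = √(2.38² + 2×10×2.42/1.5) = √37.93 ≈ 6.16 m/s.

v ≈ 6.16 m/s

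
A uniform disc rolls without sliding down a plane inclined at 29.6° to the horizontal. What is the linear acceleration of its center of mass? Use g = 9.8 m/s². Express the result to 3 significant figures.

a ≈ 3.23 m/s²

With I = (1/2)MR², the ratio k = I/(MR²) is 0.5.
Translational: Mg sinθ − f = Ma. Rotational about the CM: fR = Iα = kMRa, so f = kMa.
Eliminating f: Mg sinθ = (1+k)Ma, so a = g sinθ/(1+k) = 9.8 × sin29.6° / 1.5 ≈ 3.23 m/s².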